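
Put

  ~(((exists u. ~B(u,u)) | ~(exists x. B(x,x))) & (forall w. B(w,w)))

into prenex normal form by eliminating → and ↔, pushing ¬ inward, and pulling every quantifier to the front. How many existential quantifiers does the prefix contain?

Push ¬ through the quantifiers and connectives to reach negation normal form:
  (forall u. B(u,u)) & (exists x. B(x,x)) | (exists w. ~B(w,w))
Extract every quantifier outward, since the variables are now distinct and don't occur free across branches:
  forall u. exists x. exists w. (B(u,u) & B(x,x) | ~B(w,w))
The prefix is forall u exists x exists w: 1 universal, 2 existential.

2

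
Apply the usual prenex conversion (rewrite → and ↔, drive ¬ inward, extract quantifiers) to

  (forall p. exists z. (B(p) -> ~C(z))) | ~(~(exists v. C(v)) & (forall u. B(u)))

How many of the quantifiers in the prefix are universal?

1

First replace A → B with ¬A ∨ B.
  (forall p. exists z. (~B(p) | ~C(z))) | ~(~(exists v. C(v)) & (forall u. B(u)))
Move each ¬ inward, flipping quantifiers it crosses:
  (forall p. exists z. (~B(p) | ~C(z))) | (exists v. C(v)) | (exists u. ~B(u))
Extract every quantifier outward, since the variables are now distinct and don't occur free across branches:
  forall p. exists z. exists v. exists u. (~B(p) | ~C(z) | C(v) | ~B(u))
The prefix is forall p exists z exists v exists u: 1 universal, 3 existential.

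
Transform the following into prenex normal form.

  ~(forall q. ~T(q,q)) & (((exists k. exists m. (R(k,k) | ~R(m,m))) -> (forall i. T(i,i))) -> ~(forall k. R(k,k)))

exists q. exists k. exists m. exists i. exists u1. (T(q,q) & ((R(k,k) | ~R(m,m)) & ~T(i,i) | ~R(u1,u1)))

First replace A → B with ¬A ∨ B.
  ~(forall q. ~T(q,q)) & (~(~(exists k. exists m. (R(k,k) | ~R(m,m))) | (forall i. T(i,i))) | ~(forall k. R(k,k)))
Push ¬ through the quantifiers and connectives to reach negation normal form:
  (exists q. T(q,q)) & ((exists k. exists m. (R(k,k) | ~R(m,m))) & (exists i. ~T(i,i)) | (exists k. ~R(k,k)))
Give each quantifier a distinct variable: k↦u1.
  (exists q. T(q,q)) & ((exists k. exists m. (R(k,k) | ~R(m,m))) & (exists i. ~T(i,i)) | (exists u1. ~R(u1,u1)))
Extract every quantifier outward, since the variables are now distinct and don't occur free across branches:
  exists q. exists k. exists m. exists i. exists u1. (T(q,q) & ((R(k,k) | ~R(m,m)) & ~T(i,i) | ~R(u1,u1)))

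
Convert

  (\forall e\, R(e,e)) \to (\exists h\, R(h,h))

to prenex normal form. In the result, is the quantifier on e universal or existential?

Rewrite implications/biconditionals: A → B as ¬A ∨ B.
  \neg (\forall e\, R(e,e)) \lor (\exists h\, R(h,h))
Move each ¬ inward, flipping quantifiers it crosses:
  (\exists e\, \neg R(e,e)) \lor (\exists h\, R(h,h))
Finally move all quantifiers to the prefix:
  \exists e\, \exists h\, (\neg R(e,e) \lor R(h,h))
The quantifier \forall e sits under an odd number of negations (counting the antecedent side of each →), so it flips to \exists e.

existential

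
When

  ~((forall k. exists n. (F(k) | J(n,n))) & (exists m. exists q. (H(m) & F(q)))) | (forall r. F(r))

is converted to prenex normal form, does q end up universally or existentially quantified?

universal

Push ¬ through the quantifiers and connectives to reach negation normal form:
  (exists k. forall n. (~F(k) & ~J(n,n))) | (forall m. forall q. (~H(m) | ~F(q))) | (forall r. F(r))
All bound variables are already distinct, so no renaming is needed.
Extract every quantifier outward, since the variables are now distinct and don't occur free across branches:
  exists k. forall n. forall m. forall q. forall r. (~F(k) & ~J(n,n) | ~H(m) | ~F(q) | F(r))
The quantifier exists q sits under an odd number of negations, so it flips to forall q.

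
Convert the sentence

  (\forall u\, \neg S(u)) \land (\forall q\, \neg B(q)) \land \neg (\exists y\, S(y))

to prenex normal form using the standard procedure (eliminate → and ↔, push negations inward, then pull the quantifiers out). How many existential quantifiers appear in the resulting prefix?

Push ¬ through the quantifiers and connectives to reach negation normal form:
  (\forall u\, \neg S(u)) \land (\forall q\, \neg B(q)) \land (\forall y\, \neg S(y))
All bound variables are already distinct, so no renaming is needed.
Finally move all quantifiers to the prefix:
  \forall u\, \forall q\, \forall y\, (\neg S(u) \land \neg B(q) \land \neg S(y))
The prefix is \forall u \forall q \forall y: 3 universal, 0 existential.

0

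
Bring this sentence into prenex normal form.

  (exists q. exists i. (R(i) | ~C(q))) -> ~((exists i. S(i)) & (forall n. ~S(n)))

Eliminate → and ↔ using ¬ and ∨.
  ~(exists q. exists i. (R(i) | ~C(q))) | ~((exists i. S(i)) & (forall n. ~S(n)))
Drive negations inward (¬∀x A ≡ ∃x ¬A, ¬∃x A ≡ ∀x ¬A, De Morgan for ∧/∨):
  (forall q. forall i. (~R(i) & C(q))) | (forall i. ~S(i)) | (exists n. S(n))
Rename bound variables to avoid capture: i↦w1.
  (forall q. forall i. (~R(i) & C(q))) | (forall w1. ~S(w1)) | (exists n. S(n))
Finally move all quantifiers to the prefix:
  forall q. forall i. forall w1. exists n. (~R(i) & C(q) | ~S(w1) | S(n))

forall q. forall i. forall w1. exists n. (~R(i) & C(q) | ~S(w1) | S(n))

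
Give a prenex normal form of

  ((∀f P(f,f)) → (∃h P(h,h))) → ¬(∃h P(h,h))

∀f ∀h ∀r (P(f,f) ∧ ¬P(h,h) ∨ ¬P(r,r))

Eliminate → and ↔ using ¬ and ∨.
  ¬(¬(∀f P(f,f)) ∨ (∃h P(h,h))) ∨ ¬(∃h P(h,h))
Drive negations inward (¬∀x A ≡ ∃x ¬A, ¬∃x A ≡ ∀x ¬A, De Morgan for ∧/∨):
  (∀f P(f,f)) ∧ (∀h ¬P(h,h)) ∨ (∀h ¬P(h,h))
Rename bound variables to avoid capture: h↦r.
  (∀f P(f,f)) ∧ (∀h ¬P(h,h)) ∨ (∀r ¬P(r,r))
Extract every quantifier outward, since the variables are now distinct and don't occur free across branches:
  ∀f ∀h ∀r (P(f,f) ∧ ¬P(h,h) ∨ ¬P(r,r))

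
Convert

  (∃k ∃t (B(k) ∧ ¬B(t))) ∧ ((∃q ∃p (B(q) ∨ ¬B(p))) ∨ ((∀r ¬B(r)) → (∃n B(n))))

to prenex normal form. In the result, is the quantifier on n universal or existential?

existential

Eliminate → and ↔ using ¬ and ∨.
  (∃k ∃t (B(k) ∧ ¬B(t))) ∧ ((∃q ∃p (B(q) ∨ ¬B(p))) ∨ ¬(∀r ¬B(r)) ∨ (∃n B(n)))
Move each ¬ inward, flipping quantifiers it crosses:
  (∃k ∃t (B(k) ∧ ¬B(t))) ∧ ((∃q ∃p (B(q) ∨ ¬B(p))) ∨ (∃r B(r)) ∨ (∃n B(n)))
All bound variables are already distinct, so no renaming is needed.
Pull the quantifiers to the front (each side's bound variable is not free in the other side):
  ∃k ∃t ∃q ∃p ∃r ∃n (B(k) ∧ ¬B(t) ∧ (B(q) ∨ ¬B(p) ∨ B(r) ∨ B(n)))
The quantifier ∃n sits under an even number of negations (counting the antecedent side of each →), so it remains existential.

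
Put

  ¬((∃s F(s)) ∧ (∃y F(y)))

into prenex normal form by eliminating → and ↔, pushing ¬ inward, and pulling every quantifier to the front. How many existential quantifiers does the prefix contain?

0

Move each ¬ inward, flipping quantifiers it crosses:
  (∀s ¬F(s)) ∨ (∀y ¬F(y))
All bound variables are already distinct, so no renaming is needed.
Extract every quantifier outward, since the variables are now distinct and don't occur free across branches:
  ∀s ∀y (¬F(s) ∨ ¬F(y))
The prefix is ∀s ∀y: 2 universal, 0 existential.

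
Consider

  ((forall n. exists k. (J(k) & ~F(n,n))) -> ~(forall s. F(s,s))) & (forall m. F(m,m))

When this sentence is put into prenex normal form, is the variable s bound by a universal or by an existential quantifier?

existential

First replace A → B with ¬A ∨ B.
  (~(forall n. exists k. (J(k) & ~F(n,n))) | ~(forall s. F(s,s))) & (forall m. F(m,m))
Push ¬ through the quantifiers and connectives to reach negation normal form:
  ((exists n. forall k. (~J(k) | F(n,n))) | (exists s. ~F(s,s))) & (forall m. F(m,m))
All bound variables are already distinct, so no renaming is needed.
Pull the quantifiers to the front (each side's bound variable is not free in the other side):
  exists n. forall k. exists s. forall m. ((~J(k) | F(n,n) | ~F(s,s)) & F(m,m))
The quantifier forall s sits under an odd number of negations (counting the antecedent side of each →), so it flips to exists s.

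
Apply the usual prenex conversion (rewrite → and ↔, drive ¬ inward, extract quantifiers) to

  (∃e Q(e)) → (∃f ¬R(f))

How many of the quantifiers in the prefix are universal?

Rewrite implications/biconditionals: A → B as ¬A ∨ B.
  ¬(∃e Q(e)) ∨ (∃f ¬R(f))
Move each ¬ inward, flipping quantifiers it crosses:
  (∀e ¬Q(e)) ∨ (∃f ¬R(f))
All bound variables are already distinct, so no renaming is needed.
Extract every quantifier outward, since the variables are now distinct and don't occur free across branches:
  ∀e ∃f (¬Q(e) ∨ ¬R(f))
The prefix is ∀e ∃f: 1 universal, 1 existential.

1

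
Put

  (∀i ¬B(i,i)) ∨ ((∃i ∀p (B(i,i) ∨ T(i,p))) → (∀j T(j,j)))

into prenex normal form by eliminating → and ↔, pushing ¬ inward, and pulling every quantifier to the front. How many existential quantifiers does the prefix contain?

Rewrite implications/biconditionals: A → B as ¬A ∨ B.
  (∀i ¬B(i,i)) ∨ ¬(∃i ∀p (B(i,i) ∨ T(i,p))) ∨ (∀j T(j,j))
Push ¬ through the quantifiers and connectives to reach negation normal form:
  (∀i ¬B(i,i)) ∨ (∀i ∃p (¬B(i,i) ∧ ¬T(i,p))) ∨ (∀j T(j,j))
Standardize variables apart so no two quantifiers bind the same name: i↦u.
  (∀i ¬B(i,i)) ∨ (∀u ∃p (¬B(u,u) ∧ ¬T(u,p))) ∨ (∀j T(j,j))
Pull the quantifiers to the front (each side's bound variable is not free in the other side):
  ∀i ∀u ∃p ∀j (¬B(i,i) ∨ ¬B(u,u) ∧ ¬T(u,p) ∨ T(j,j))
The prefix is ∀i ∀u ∃p ∀j: 3 universal, 1 existential.

1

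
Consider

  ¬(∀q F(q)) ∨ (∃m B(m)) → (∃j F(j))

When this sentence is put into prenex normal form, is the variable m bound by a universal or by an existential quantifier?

universal

Eliminate → and ↔ using ¬ and ∨.
  ¬(¬(∀q F(q)) ∨ (∃m B(m))) ∨ (∃j F(j))
Move each ¬ inward, flipping quantifiers it crosses:
  (∀q F(q)) ∧ (∀m ¬B(m)) ∨ (∃j F(j))
Extract every quantifier outward, since the variables are now distinct and don't occur free across branches:
  ∀q ∀m ∃j (F(q) ∧ ¬B(m) ∨ F(j))
The quantifier ∃m sits under an odd number of negations (counting the antecedent side of each →), so it flips to ∀m.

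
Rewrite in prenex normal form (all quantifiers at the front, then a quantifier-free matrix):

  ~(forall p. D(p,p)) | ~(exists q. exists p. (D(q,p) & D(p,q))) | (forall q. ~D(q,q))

exists p. forall q. forall s. forall w1. (~D(p,p) | ~D(q,s) | ~D(s,q) | ~D(w1,w1))

Move each ¬ inward, flipping quantifiers it crosses:
  (exists p. ~D(p,p)) | (forall q. forall p. (~D(q,p) | ~D(p,q))) | (forall q. ~D(q,q))
Rename bound variables to avoid capture: p↦s, q↦w1.
  (exists p. ~D(p,p)) | (forall q. forall s. (~D(q,s) | ~D(s,q))) | (forall w1. ~D(w1,w1))
Finally move all quantifiers to the prefix:
  exists p. forall q. forall s. forall w1. (~D(p,p) | ~D(q,s) | ~D(s,q) | ~D(w1,w1))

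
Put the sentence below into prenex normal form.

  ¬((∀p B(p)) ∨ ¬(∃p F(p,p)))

Push ¬ through the quantifiers and connectives to reach negation normal form:
  (∃p ¬B(p)) ∧ (∃p F(p,p))
Standardize variables apart so no two quantifiers bind the same name: p↦v1.
  (∃p ¬B(p)) ∧ (∃v1 F(v1,v1))
Finally move all quantifiers to the prefix:
  ∃p ∃v1 (¬B(p) ∧ F(v1,v1))

∃p ∃v1 (¬B(p) ∧ F(v1,v1))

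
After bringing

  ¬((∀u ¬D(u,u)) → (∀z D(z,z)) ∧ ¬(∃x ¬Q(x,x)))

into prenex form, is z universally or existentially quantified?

Eliminate → and ↔ using ¬ and ∨.
  ¬(¬(∀u ¬D(u,u)) ∨ (∀z D(z,z)) ∧ ¬(∃x ¬Q(x,x)))
Move each ¬ inward, flipping quantifiers it crosses:
  (∀u ¬D(u,u)) ∧ ((∃z ¬D(z,z)) ∨ (∃x ¬Q(x,x)))
All bound variables are already distinct, so no renaming is needed.
Pull the quantifiers to the front (each side's bound variable is not free in the other side):
  ∀u ∃z ∃x (¬D(u,u) ∧ (¬D(z,z) ∨ ¬Q(x,x)))
The quantifier ∀z sits under an odd number of negations (counting the antecedent side of each →), so it flips to ∃z.

existential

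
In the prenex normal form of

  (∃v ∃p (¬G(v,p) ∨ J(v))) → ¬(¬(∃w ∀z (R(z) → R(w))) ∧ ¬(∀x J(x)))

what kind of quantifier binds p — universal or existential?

First replace A → B with ¬A ∨ B.
  ¬(∃v ∃p (¬G(v,p) ∨ J(v))) ∨ ¬(¬(∃w ∀z (¬R(z) ∨ R(w))) ∧ ¬(∀x J(x)))
Move each ¬ inward, flipping quantifiers it crosses:
  (∀v ∀p (G(v,p) ∧ ¬J(v))) ∨ (∃w ∀z (¬R(z) ∨ R(w))) ∨ (∀x J(x))
Pull the quantifiers to the front (each side's bound variable is not free in the other side):
  ∀v ∀p ∃w ∀z ∀x (G(v,p) ∧ ¬J(v) ∨ ¬R(z) ∨ R(w) ∨ J(x))
The quantifier ∃p sits under an odd number of negations (counting the antecedent side of each →), so it flips to ∀p.

universal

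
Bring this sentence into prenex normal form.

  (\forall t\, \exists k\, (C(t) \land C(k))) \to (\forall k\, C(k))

\exists t\, \forall k\, \forall b\, (\neg C(t) \lor \neg C(k) \lor C(b))

First replace A → B with ¬A ∨ B.
  \neg (\forall t\, \exists k\, (C(t) \land C(k))) \lor (\forall k\, C(k))
Drive negations inward (¬∀x A ≡ ∃x ¬A, ¬∃x A ≡ ∀x ¬A, De Morgan for ∧/∨):
  (\exists t\, \forall k\, (\neg C(t) \lor \neg C(k))) \lor (\forall k\, C(k))
Give each quantifier a distinct variable: k↦b.
  (\exists t\, \forall k\, (\neg C(t) \lor \neg C(k))) \lor (\forall b\, C(b))
Pull the quantifiers to the front (each side's bound variable is not free in the other side):
  \exists t\, \forall k\, \forall b\, (\neg C(t) \lor \neg C(k) \lor C(b))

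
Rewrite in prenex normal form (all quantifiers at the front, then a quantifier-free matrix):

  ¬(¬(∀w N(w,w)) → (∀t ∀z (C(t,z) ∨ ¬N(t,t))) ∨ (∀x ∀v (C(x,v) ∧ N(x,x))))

∃w ∃t ∃z ∃x ∃v (¬N(w,w) ∧ ¬C(t,z) ∧ N(t,t) ∧ (¬C(x,v) ∨ ¬N(x,x)))

Rewrite implications/biconditionals: A → B as ¬A ∨ B.
  ¬(¬¬(∀w N(w,w)) ∨ (∀t ∀z (C(t,z) ∨ ¬N(t,t))) ∨ (∀x ∀v (C(x,v) ∧ N(x,x))))
Move each ¬ inward, flipping quantifiers it crosses:
  (∃w ¬N(w,w)) ∧ (∃t ∃z (¬C(t,z) ∧ N(t,t))) ∧ (∃x ∃v (¬C(x,v) ∨ ¬N(x,x)))
Finally move all quantifiers to the prefix:
  ∃w ∃t ∃z ∃x ∃v (¬N(w,w) ∧ ¬C(t,z) ∧ N(t,t) ∧ (¬C(x,v) ∨ ¬N(x,x)))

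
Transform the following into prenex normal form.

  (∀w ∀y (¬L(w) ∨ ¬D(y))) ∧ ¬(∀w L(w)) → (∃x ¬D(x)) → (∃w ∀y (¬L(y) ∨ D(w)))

∃w ∃y ∀v ∀x ∃x1 ∀p (L(w) ∧ D(y) ∨ L(v) ∨ D(x) ∨ ¬L(p) ∨ D(x1))

Eliminate → and ↔ using ¬ and ∨.
  ¬((∀w ∀y (¬L(w) ∨ ¬D(y))) ∧ ¬(∀w L(w))) ∨ ¬(∃x ¬D(x)) ∨ (∃w ∀y (¬L(y) ∨ D(w)))
Move each ¬ inward, flipping quantifiers it crosses:
  (∃w ∃y (L(w) ∧ D(y))) ∨ (∀w L(w)) ∨ (∀x D(x)) ∨ (∃w ∀y (¬L(y) ∨ D(w)))
Standardize variables apart so no two quantifiers bind the same name: w↦v, w↦x1, y↦p.
  (∃w ∃y (L(w) ∧ D(y))) ∨ (∀v L(v)) ∨ (∀x D(x)) ∨ (∃x1 ∀p (¬L(p) ∨ D(x1)))
Extract every quantifier outward, since the variables are now distinct and don't occur free across branches:
  ∃w ∃y ∀v ∀x ∃x1 ∀p (L(w) ∧ D(y) ∨ L(v) ∨ D(x) ∨ ¬L(p) ∨ D(x1))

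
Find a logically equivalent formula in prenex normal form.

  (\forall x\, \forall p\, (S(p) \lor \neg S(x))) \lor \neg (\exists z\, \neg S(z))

Move each ¬ inward, flipping quantifiers it crosses:
  (\forall x\, \forall p\, (S(p) \lor \neg S(x))) \lor (\forall z\, S(z))
All bound variables are already distinct, so no renaming is needed.
Finally move all quantifiers to the prefix:
  \forall x\, \forall p\, \forall z\, (S(p) \lor \neg S(x) \lor S(z))

\forall x\, \forall p\, \forall z\, (S(p) \lor \neg S(x) \lor S(z))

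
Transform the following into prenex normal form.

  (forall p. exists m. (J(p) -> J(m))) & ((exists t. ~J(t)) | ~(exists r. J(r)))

forall p. exists m. exists t. forall r. ((~J(p) | J(m)) & (~J(t) | ~J(r)))

Rewrite implications/biconditionals: A → B as ¬A ∨ B.
  (forall p. exists m. (~J(p) | J(m))) & ((exists t. ~J(t)) | ~(exists r. J(r)))
Move each ¬ inward, flipping quantifiers it crosses:
  (forall p. exists m. (~J(p) | J(m))) & ((exists t. ~J(t)) | (forall r. ~J(r)))
Finally move all quantifiers to the prefix:
  forall p. exists m. exists t. forall r. ((~J(p) | J(m)) & (~J(t) | ~J(r)))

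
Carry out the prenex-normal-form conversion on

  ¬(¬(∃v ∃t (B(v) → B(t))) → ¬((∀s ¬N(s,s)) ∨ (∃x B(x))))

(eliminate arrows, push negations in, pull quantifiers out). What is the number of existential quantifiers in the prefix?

Rewrite implications/biconditionals: A → B as ¬A ∨ B.
  ¬(¬¬(∃v ∃t (¬B(v) ∨ B(t))) ∨ ¬((∀s ¬N(s,s)) ∨ (∃x B(x))))
Move each ¬ inward, flipping quantifiers it crosses:
  (∀v ∀t (B(v) ∧ ¬B(t))) ∧ ((∀s ¬N(s,s)) ∨ (∃x B(x)))
All bound variables are already distinct, so no renaming is needed.
Finally move all quantifiers to the prefix:
  ∀v ∀t ∀s ∃x (B(v) ∧ ¬B(t) ∧ (¬N(s,s) ∨ B(x)))
The prefix is ∀v ∀t ∀s ∃x: 3 universal, 1 existential.

1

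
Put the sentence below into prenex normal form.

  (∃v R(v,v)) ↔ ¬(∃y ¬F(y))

First replace A → B with ¬A ∨ B; A ↔ B as (¬A ∨ B) ∧ (¬B ∨ A).
  (¬(∃v R(v,v)) ∨ ¬(∃y ¬F(y))) ∧ (¬¬(∃y ¬F(y)) ∨ (∃v R(v,v)))
Push ¬ through the quantifiers and connectives to reach negation normal form:
  ((∀v ¬R(v,v)) ∨ (∀y F(y))) ∧ ((∃y ¬F(y)) ∨ (∃v R(v,v)))
Standardize variables apart so no two quantifiers bind the same name: y↦r, v↦t.
  ((∀v ¬R(v,v)) ∨ (∀y F(y))) ∧ ((∃r ¬F(r)) ∨ (∃t R(t,t)))
Pull the quantifiers to the front (each side's bound variable is not free in the other side):
  ∀v ∀y ∃r ∃t ((¬R(v,v) ∨ F(y)) ∧ (¬F(r) ∨ R(t,t)))

∀v ∀y ∃r ∃t ((¬R(v,v) ∨ F(y)) ∧ (¬F(r) ∨ R(t,t)))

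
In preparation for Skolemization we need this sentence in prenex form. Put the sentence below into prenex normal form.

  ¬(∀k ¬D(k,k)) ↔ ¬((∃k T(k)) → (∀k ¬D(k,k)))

∀k ∃b ∃u1 ∀x ∀z1 ∃x1 ((¬D(k,k) ∨ T(b) ∧ D(u1,u1)) ∧ (¬T(x) ∨ ¬D(z1,z1) ∨ D(x1,x1)))

Eliminate → and ↔ using ¬ and ∨; A ↔ B as (¬A ∨ B) ∧ (¬B ∨ A).
  (¬¬(∀k ¬D(k,k)) ∨ ¬(¬(∃k T(k)) ∨ (∀k ¬D(k,k)))) ∧ (¬¬(¬(∃k T(k)) ∨ (∀k ¬D(k,k))) ∨ ¬(∀k ¬D(k,k)))
Push ¬ through the quantifiers and connectives to reach negation normal form:
  ((∀k ¬D(k,k)) ∨ (∃k T(k)) ∧ (∃k D(k,k))) ∧ ((∀k ¬T(k)) ∨ (∀k ¬D(k,k)) ∨ (∃k D(k,k)))
Rename bound variables to avoid capture: k↦b, k↦u1, k↦x, k↦z1, k↦x1.
  ((∀k ¬D(k,k)) ∨ (∃b T(b)) ∧ (∃u1 D(u1,u1))) ∧ ((∀x ¬T(x)) ∨ (∀z1 ¬D(z1,z1)) ∨ (∃x1 D(x1,x1)))
Finally move all quantifiers to the prefix:
  ∀k ∃b ∃u1 ∀x ∀z1 ∃x1 ((¬D(k,k) ∨ T(b) ∧ D(u1,u1)) ∧ (¬T(x) ∨ ¬D(z1,z1) ∨ D(x1,x1)))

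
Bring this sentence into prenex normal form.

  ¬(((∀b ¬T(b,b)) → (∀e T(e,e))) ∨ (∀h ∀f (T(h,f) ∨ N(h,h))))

∀b ∃e ∃h ∃f (¬T(b,b) ∧ ¬T(e,e) ∧ ¬T(h,f) ∧ ¬N(h,h))

Rewrite implications/biconditionals: A → B as ¬A ∨ B.
  ¬(¬(∀b ¬T(b,b)) ∨ (∀e T(e,e)) ∨ (∀h ∀f (T(h,f) ∨ N(h,h))))
Drive negations inward (¬∀x A ≡ ∃x ¬A, ¬∃x A ≡ ∀x ¬A, De Morgan for ∧/∨):
  (∀b ¬T(b,b)) ∧ (∃e ¬T(e,e)) ∧ (∃h ∃f (¬T(h,f) ∧ ¬N(h,h)))
All bound variables are already distinct, so no renaming is needed.
Pull the quantifiers to the front (each side's bound variable is not free in the other side):
  ∀b ∃e ∃h ∃f (¬T(b,b) ∧ ¬T(e,e) ∧ ¬T(h,f) ∧ ¬N(h,h))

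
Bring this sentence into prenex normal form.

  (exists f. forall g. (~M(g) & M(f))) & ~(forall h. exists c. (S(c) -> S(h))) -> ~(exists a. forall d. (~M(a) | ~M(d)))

Eliminate → and ↔ using ¬ and ∨.
  ~((exists f. forall g. (~M(g) & M(f))) & ~(forall h. exists c. (~S(c) | S(h)))) | ~(exists a. forall d. (~M(a) | ~M(d)))
Push ¬ through the quantifiers and connectives to reach negation normal form:
  (forall f. exists g. (M(g) | ~M(f))) | (forall h. exists c. (~S(c) | S(h))) | (forall a. exists d. (M(a) & M(d)))
All bound variables are already distinct, so no renaming is needed.
Finally move all quantifiers to the prefix:
  forall f. exists g. forall h. exists c. forall a. exists d. (M(g) | ~M(f) | ~S(c) | S(h) | M(a) & M(d))

forall f. exists g. forall h. exists c. forall a. exists d. (M(g) | ~M(f) | ~S(c) | S(h) | M(a) & M(d))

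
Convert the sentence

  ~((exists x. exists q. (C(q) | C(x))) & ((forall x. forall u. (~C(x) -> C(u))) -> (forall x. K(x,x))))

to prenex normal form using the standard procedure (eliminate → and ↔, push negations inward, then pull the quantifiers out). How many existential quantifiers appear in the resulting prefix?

1

Rewrite implications/biconditionals: A → B as ¬A ∨ B.
  ~((exists x. exists q. (C(q) | C(x))) & (~(forall x. forall u. (~~C(x) | C(u))) | (forall x. K(x,x))))
Push ¬ through the quantifiers and connectives to reach negation normal form:
  (forall x. forall q. (~C(q) & ~C(x))) | (forall x. forall u. (C(x) | C(u))) & (exists x. ~K(x,x))
Standardize variables apart so no two quantifiers bind the same name: x↦r, x↦y1.
  (forall x. forall q. (~C(q) & ~C(x))) | (forall r. forall u. (C(r) | C(u))) & (exists y1. ~K(y1,y1))
Finally move all quantifiers to the prefix:
  forall x. forall q. forall r. forall u. exists y1. (~C(q) & ~C(x) | (C(r) | C(u)) & ~K(y1,y1))
The prefix is forall x forall q forall r forall u exists y1: 4 universal, 1 existential.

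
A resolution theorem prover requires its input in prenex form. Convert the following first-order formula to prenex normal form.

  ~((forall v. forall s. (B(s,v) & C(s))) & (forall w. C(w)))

Move each ¬ inward, flipping quantifiers it crosses:
  (exists v. exists s. (~B(s,v) | ~C(s))) | (exists w. ~C(w))
All bound variables are already distinct, so no renaming is needed.
Finally move all quantifiers to the prefix:
  exists v. exists s. exists w. (~B(s,v) | ~C(s) | ~C(w))

exists v. exists s. exists w. (~B(s,v) | ~C(s) | ~C(w))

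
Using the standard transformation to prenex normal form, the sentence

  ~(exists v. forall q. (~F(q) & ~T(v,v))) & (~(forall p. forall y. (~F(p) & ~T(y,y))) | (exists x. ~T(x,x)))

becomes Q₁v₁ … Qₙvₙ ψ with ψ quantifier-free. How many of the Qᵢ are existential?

Drive negations inward (¬∀x A ≡ ∃x ¬A, ¬∃x A ≡ ∀x ¬A, De Morgan for ∧/∨):
  (forall v. exists q. (F(q) | T(v,v))) & ((exists p. exists y. (F(p) | T(y,y))) | (exists x. ~T(x,x)))
Extract every quantifier outward, since the variables are now distinct and don't occur free across branches:
  forall v. exists q. exists p. exists y. exists x. ((F(q) | T(v,v)) & (F(p) | T(y,y) | ~T(x,x)))
The prefix is forall v exists q exists p exists y exists x: 1 universal, 4 existential.

4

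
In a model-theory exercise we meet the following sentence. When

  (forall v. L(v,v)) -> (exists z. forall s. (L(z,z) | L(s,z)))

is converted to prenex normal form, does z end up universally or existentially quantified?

existential

Eliminate → and ↔ using ¬ and ∨.
  ~(forall v. L(v,v)) | (exists z. forall s. (L(z,z) | L(s,z)))
Move each ¬ inward, flipping quantifiers it crosses:
  (exists v. ~L(v,v)) | (exists z. forall s. (L(z,z) | L(s,z)))
All bound variables are already distinct, so no renaming is needed.
Extract every quantifier outward, since the variables are now distinct and don't occur free across branches:
  exists v. exists z. forall s. (~L(v,v) | L(z,z) | L(s,z))
The quantifier exists z sits under an even number of negations (counting the antecedent side of each →), so it remains existential.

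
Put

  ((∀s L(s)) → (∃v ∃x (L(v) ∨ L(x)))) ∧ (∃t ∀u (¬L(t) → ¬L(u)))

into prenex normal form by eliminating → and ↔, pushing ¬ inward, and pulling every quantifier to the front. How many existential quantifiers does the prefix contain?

First replace A → B with ¬A ∨ B.
  (¬(∀s L(s)) ∨ (∃v ∃x (L(v) ∨ L(x)))) ∧ (∃t ∀u (¬¬L(t) ∨ ¬L(u)))
Move each ¬ inward, flipping quantifiers it crosses:
  ((∃s ¬L(s)) ∨ (∃v ∃x (L(v) ∨ L(x)))) ∧ (∃t ∀u (L(t) ∨ ¬L(u)))
All bound variables are already distinct, so no renaming is needed.
Extract every quantifier outward, since the variables are now distinct and don't occur free across branches:
  ∃s ∃v ∃x ∃t ∀u ((¬L(s) ∨ L(v) ∨ L(x)) ∧ (L(t) ∨ ¬L(u)))
The prefix is ∃s ∃v ∃x ∃t ∀u: 1 universal, 4 existential.

4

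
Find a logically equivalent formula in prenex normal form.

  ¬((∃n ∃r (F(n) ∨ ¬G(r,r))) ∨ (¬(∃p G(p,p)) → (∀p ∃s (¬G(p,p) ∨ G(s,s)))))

Eliminate → and ↔ using ¬ and ∨.
  ¬((∃n ∃r (F(n) ∨ ¬G(r,r))) ∨ ¬¬(∃p G(p,p)) ∨ (∀p ∃s (¬G(p,p) ∨ G(s,s))))
Push ¬ through the quantifiers and connectives to reach negation normal form:
  (∀n ∀r (¬F(n) ∧ G(r,r))) ∧ (∀p ¬G(p,p)) ∧ (∃p ∀s (G(p,p) ∧ ¬G(s,s)))
Standardize variables apart so no two quantifiers bind the same name: p↦w1.
  (∀n ∀r (¬F(n) ∧ G(r,r))) ∧ (∀p ¬G(p,p)) ∧ (∃w1 ∀s (G(w1,w1) ∧ ¬G(s,s)))
Extract every quantifier outward, since the variables are now distinct and don't occur free across branches:
  ∀n ∀r ∀p ∃w1 ∀s (¬F(n) ∧ G(r,r) ∧ ¬G(p,p) ∧ G(w1,w1) ∧ ¬G(s,s))

∀n ∀r ∀p ∃w1 ∀s (¬F(n) ∧ G(r,r) ∧ ¬G(p,p) ∧ G(w1,w1) ∧ ¬G(s,s))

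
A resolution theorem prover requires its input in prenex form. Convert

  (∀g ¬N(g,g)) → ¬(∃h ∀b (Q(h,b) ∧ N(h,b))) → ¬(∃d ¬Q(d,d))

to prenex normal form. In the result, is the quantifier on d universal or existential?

Eliminate → and ↔ using ¬ and ∨.
  ¬(∀g ¬N(g,g)) ∨ ¬¬(∃h ∀b (Q(h,b) ∧ N(h,b))) ∨ ¬(∃d ¬Q(d,d))
Move each ¬ inward, flipping quantifiers it crosses:
  (∃g N(g,g)) ∨ (∃h ∀b (Q(h,b) ∧ N(h,b))) ∨ (∀d Q(d,d))
All bound variables are already distinct, so no renaming is needed.
Pull the quantifiers to the front (each side's bound variable is not free in the other side):
  ∃g ∃h ∀b ∀d (N(g,g) ∨ Q(h,b) ∧ N(h,b) ∨ Q(d,d))
The quantifier ∃d sits under an odd number of negations (counting the antecedent side of each →), so it flips to ∀d.

universal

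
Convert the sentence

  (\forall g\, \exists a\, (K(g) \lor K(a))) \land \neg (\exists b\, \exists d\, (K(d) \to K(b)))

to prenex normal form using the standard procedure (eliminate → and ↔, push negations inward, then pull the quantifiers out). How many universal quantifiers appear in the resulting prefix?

Rewrite implications/biconditionals: A → B as ¬A ∨ B.
  (\forall g\, \exists a\, (K(g) \lor K(a))) \land \neg (\exists b\, \exists d\, (\neg K(d) \lor K(b)))
Drive negations inward (¬∀x A ≡ ∃x ¬A, ¬∃x A ≡ ∀x ¬A, De Morgan for ∧/∨):
  (\forall g\, \exists a\, (K(g) \lor K(a))) \land (\forall b\, \forall d\, (K(d) \land \neg K(b)))
Finally move all quantifiers to the prefix:
  \forall g\, \exists a\, \forall b\, \forall d\, ((K(g) \lor K(a)) \land K(d) \land \neg K(b))
The prefix is \forall g \exists a \forall b \forall d: 3 universal, 1 existential.

3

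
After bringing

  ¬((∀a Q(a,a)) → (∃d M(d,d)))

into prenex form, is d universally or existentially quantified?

Eliminate → and ↔ using ¬ and ∨.
  ¬(¬(∀a Q(a,a)) ∨ (∃d M(d,d)))
Push ¬ through the quantifiers and connectives to reach negation normal form:
  (∀a Q(a,a)) ∧ (∀d ¬M(d,d))
Extract every quantifier outward, since the variables are now distinct and don't occur free across branches:
  ∀a ∀d (Q(a,a) ∧ ¬M(d,d))
The quantifier ∃d sits under an odd number of negations (counting the antecedent side of each →), so it flips to ∀d.

universal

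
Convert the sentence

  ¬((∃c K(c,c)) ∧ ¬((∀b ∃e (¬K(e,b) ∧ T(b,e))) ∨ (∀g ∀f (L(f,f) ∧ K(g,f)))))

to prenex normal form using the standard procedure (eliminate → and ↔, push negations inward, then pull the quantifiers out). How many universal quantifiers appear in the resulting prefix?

Drive negations inward (¬∀x A ≡ ∃x ¬A, ¬∃x A ≡ ∀x ¬A, De Morgan for ∧/∨):
  (∀c ¬K(c,c)) ∨ (∀b ∃e (¬K(e,b) ∧ T(b,e))) ∨ (∀g ∀f (L(f,f) ∧ K(g,f)))
All bound variables are already distinct, so no renaming is needed.
Pull the quantifiers to the front (each side's bound variable is not free in the other side):
  ∀c ∀b ∃e ∀g ∀f (¬K(c,c) ∨ ¬K(e,b) ∧ T(b,e) ∨ L(f,f) ∧ K(g,f))
The prefix is ∀c ∀b ∃e ∀g ∀f: 4 universal, 1 existential.

4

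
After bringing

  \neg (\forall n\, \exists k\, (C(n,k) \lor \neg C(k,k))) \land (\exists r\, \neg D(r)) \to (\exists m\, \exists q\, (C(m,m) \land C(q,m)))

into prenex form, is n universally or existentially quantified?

universal

Eliminate → and ↔ using ¬ and ∨.
  \neg (\neg (\forall n\, \exists k\, (C(n,k) \lor \neg C(k,k))) \land (\exists r\, \neg D(r))) \lor (\exists m\, \exists q\, (C(m,m) \land C(q,m)))
Push ¬ through the quantifiers and connectives to reach negation normal form:
  (\forall n\, \exists k\, (C(n,k) \lor \neg C(k,k))) \lor (\forall r\, D(r)) \lor (\exists m\, \exists q\, (C(m,m) \land C(q,m)))
All bound variables are already distinct, so no renaming is needed.
Finally move all quantifiers to the prefix:
  \forall n\, \exists k\, \forall r\, \exists m\, \exists q\, (C(n,k) \lor \neg C(k,k) \lor D(r) \lor C(m,m) \land C(q,m))
The quantifier \forall n sits under an even number of negations (counting the antecedent side of each →), so it remains universal.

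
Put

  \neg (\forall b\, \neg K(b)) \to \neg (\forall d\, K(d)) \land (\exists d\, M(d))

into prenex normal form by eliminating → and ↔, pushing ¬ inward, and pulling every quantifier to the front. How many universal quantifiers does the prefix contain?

1

Rewrite implications/biconditionals: A → B as ¬A ∨ B.
  \neg \neg (\forall b\, \neg K(b)) \lor \neg (\forall d\, K(d)) \land (\exists d\, M(d))
Push ¬ through the quantifiers and connectives to reach negation normal form:
  (\forall b\, \neg K(b)) \lor (\exists d\, \neg K(d)) \land (\exists d\, M(d))
Rename bound variables to avoid capture: d↦w1.
  (\forall b\, \neg K(b)) \lor (\exists d\, \neg K(d)) \land (\exists w1\, M(w1))
Finally move all quantifiers to the prefix:
  \forall b\, \exists d\, \exists w1\, (\neg K(b) \lor \neg K(d) \land M(w1))
The prefix is \forall b \exists d \exists w1: 1 universal, 2 existential.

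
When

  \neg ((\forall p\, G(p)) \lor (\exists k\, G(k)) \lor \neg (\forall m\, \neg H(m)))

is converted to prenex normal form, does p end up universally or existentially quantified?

Drive negations inward (¬∀x A ≡ ∃x ¬A, ¬∃x A ≡ ∀x ¬A, De Morgan for ∧/∨):
  (\exists p\, \neg G(p)) \land (\forall k\, \neg G(k)) \land (\forall m\, \neg H(m))
Pull the quantifiers to the front (each side's bound variable is not free in the other side):
  \exists p\, \forall k\, \forall m\, (\neg G(p) \land \neg G(k) \land \neg H(m))
The quantifier \forall p sits under an odd number of negations, so it flips to \exists p.

existential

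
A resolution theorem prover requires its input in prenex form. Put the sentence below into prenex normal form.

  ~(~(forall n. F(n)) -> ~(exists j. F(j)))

Eliminate → and ↔ using ¬ and ∨.
  ~(~~(forall n. F(n)) | ~(exists j. F(j)))
Push ¬ through the quantifiers and connectives to reach negation normal form:
  (exists n. ~F(n)) & (exists j. F(j))
Finally move all quantifiers to the prefix:
  exists n. exists j. (~F(n) & F(j))

exists n. exists j. (~F(n) & F(j))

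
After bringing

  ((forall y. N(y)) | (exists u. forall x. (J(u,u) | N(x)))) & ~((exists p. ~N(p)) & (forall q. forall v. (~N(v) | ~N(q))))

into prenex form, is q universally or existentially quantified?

existential

Move each ¬ inward, flipping quantifiers it crosses:
  ((forall y. N(y)) | (exists u. forall x. (J(u,u) | N(x)))) & ((forall p. N(p)) | (exists q. exists v. (N(v) & N(q))))
Pull the quantifiers to the front (each side's bound variable is not free in the other side):
  forall y. exists u. forall x. forall p. exists q. exists v. ((N(y) | J(u,u) | N(x)) & (N(p) | N(v) & N(q)))
The quantifier forall q sits under an odd number of negations, so it flips to exists q.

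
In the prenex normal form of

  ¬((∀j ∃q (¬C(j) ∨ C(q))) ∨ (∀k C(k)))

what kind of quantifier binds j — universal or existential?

existential

Drive negations inward (¬∀x A ≡ ∃x ¬A, ¬∃x A ≡ ∀x ¬A, De Morgan for ∧/∨):
  (∃j ∀q (C(j) ∧ ¬C(q))) ∧ (∃k ¬C(k))
All bound variables are already distinct, so no renaming is needed.
Finally move all quantifiers to the prefix:
  ∃j ∀q ∃k (C(j) ∧ ¬C(q) ∧ ¬C(k))
The quantifier ∀j sits under an odd number of negations, so it flips to ∃j.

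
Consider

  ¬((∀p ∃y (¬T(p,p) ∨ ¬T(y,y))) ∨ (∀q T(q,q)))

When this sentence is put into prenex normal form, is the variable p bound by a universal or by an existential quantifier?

existential

Move each ¬ inward, flipping quantifiers it crosses:
  (∃p ∀y (T(p,p) ∧ T(y,y))) ∧ (∃q ¬T(q,q))
All bound variables are already distinct, so no renaming is needed.
Extract every quantifier outward, since the variables are now distinct and don't occur free across branches:
  ∃p ∀y ∃q (T(p,p) ∧ T(y,y) ∧ ¬T(q,q))
The quantifier ∀p sits under an odd number of negations, so it flips to ∃p.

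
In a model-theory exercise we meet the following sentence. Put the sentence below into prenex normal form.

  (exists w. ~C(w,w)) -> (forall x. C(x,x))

Rewrite implications/biconditionals: A → B as ¬A ∨ B.
  ~(exists w. ~C(w,w)) | (forall x. C(x,x))
Push ¬ through the quantifiers and connectives to reach negation normal form:
  (forall w. C(w,w)) | (forall x. C(x,x))
Extract every quantifier outward, since the variables are now distinct and don't occur free across branches:
  forall w. forall x. (C(w,w) | C(x,x))

forall w. forall x. (C(w,w) | C(x,x))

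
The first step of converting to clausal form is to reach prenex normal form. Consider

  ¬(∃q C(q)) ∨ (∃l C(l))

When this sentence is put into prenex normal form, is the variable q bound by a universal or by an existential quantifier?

universal

Move each ¬ inward, flipping quantifiers it crosses:
  (∀q ¬C(q)) ∨ (∃l C(l))
All bound variables are already distinct, so no renaming is needed.
Pull the quantifiers to the front (each side's bound variable is not free in the other side):
  ∀q ∃l (¬C(q) ∨ C(l))
The quantifier ∃q sits under an odd number of negations, so it flips to ∀q.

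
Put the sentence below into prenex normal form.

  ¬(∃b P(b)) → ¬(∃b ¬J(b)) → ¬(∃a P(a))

First replace A → B with ¬A ∨ B.
  ¬¬(∃b P(b)) ∨ ¬¬(∃b ¬J(b)) ∨ ¬(∃a P(a))
Push ¬ through the quantifiers and connectives to reach negation normal form:
  (∃b P(b)) ∨ (∃b ¬J(b)) ∨ (∀a ¬P(a))
Rename bound variables to avoid capture: b↦v1.
  (∃b P(b)) ∨ (∃v1 ¬J(v1)) ∨ (∀a ¬P(a))
Finally move all quantifiers to the prefix:
  ∃b ∃v1 ∀a (P(b) ∨ ¬J(v1) ∨ ¬P(a))

∃b ∃v1 ∀a (P(b) ∨ ¬J(v1) ∨ ¬P(a))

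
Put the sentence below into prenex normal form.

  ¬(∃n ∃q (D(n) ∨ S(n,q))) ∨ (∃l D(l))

∀n ∀q ∃l (¬D(n) ∧ ¬S(n,q) ∨ D(l))

Push ¬ through the quantifiers and connectives to reach negation normal form:
  (∀n ∀q (¬D(n) ∧ ¬S(n,q))) ∨ (∃l D(l))
All bound variables are already distinct, so no renaming is needed.
Extract every quantifier outward, since the variables are now distinct and don't occur free across branches:
  ∀n ∀q ∃l (¬D(n) ∧ ¬S(n,q) ∨ D(l))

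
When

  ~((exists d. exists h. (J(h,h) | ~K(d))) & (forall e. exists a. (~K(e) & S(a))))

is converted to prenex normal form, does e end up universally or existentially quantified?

Push ¬ through the quantifiers and connectives to reach negation normal form:
  (forall d. forall h. (~J(h,h) & K(d))) | (exists e. forall a. (K(e) | ~S(a)))
Finally move all quantifiers to the prefix:
  forall d. forall h. exists e. forall a. (~J(h,h) & K(d) | K(e) | ~S(a))
The quantifier forall e sits under an odd number of negations, so it flips to exists e.

existential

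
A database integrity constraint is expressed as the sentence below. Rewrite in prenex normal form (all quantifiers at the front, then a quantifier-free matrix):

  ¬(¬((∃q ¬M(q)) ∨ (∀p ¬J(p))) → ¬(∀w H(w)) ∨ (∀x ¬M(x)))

∀q ∃p ∀w ∃x (M(q) ∧ J(p) ∧ H(w) ∧ M(x))

Eliminate → and ↔ using ¬ and ∨.
  ¬(¬¬((∃q ¬M(q)) ∨ (∀p ¬J(p))) ∨ ¬(∀w H(w)) ∨ (∀x ¬M(x)))
Move each ¬ inward, flipping quantifiers it crosses:
  (∀q M(q)) ∧ (∃p J(p)) ∧ (∀w H(w)) ∧ (∃x M(x))
Extract every quantifier outward, since the variables are now distinct and don't occur free across branches:
  ∀q ∃p ∀w ∃x (M(q) ∧ J(p) ∧ H(w) ∧ M(x))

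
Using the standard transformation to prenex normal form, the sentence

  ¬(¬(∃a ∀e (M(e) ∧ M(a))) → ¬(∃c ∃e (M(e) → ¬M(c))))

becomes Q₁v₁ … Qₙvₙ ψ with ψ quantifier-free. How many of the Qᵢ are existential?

3

Rewrite implications/biconditionals: A → B as ¬A ∨ B.
  ¬(¬¬(∃a ∀e (M(e) ∧ M(a))) ∨ ¬(∃c ∃e (¬M(e) ∨ ¬M(c))))
Drive negations inward (¬∀x A ≡ ∃x ¬A, ¬∃x A ≡ ∀x ¬A, De Morgan for ∧/∨):
  (∀a ∃e (¬M(e) ∨ ¬M(a))) ∧ (∃c ∃e (¬M(e) ∨ ¬M(c)))
Rename bound variables to avoid capture: e↦v.
  (∀a ∃e (¬M(e) ∨ ¬M(a))) ∧ (∃c ∃v (¬M(v) ∨ ¬M(c)))
Extract every quantifier outward, since the variables are now distinct and don't occur free across branches:
  ∀a ∃e ∃c ∃v ((¬M(e) ∨ ¬M(a)) ∧ (¬M(v) ∨ ¬M(c)))
The prefix is ∀a ∃e ∃c ∃v: 1 universal, 3 existential.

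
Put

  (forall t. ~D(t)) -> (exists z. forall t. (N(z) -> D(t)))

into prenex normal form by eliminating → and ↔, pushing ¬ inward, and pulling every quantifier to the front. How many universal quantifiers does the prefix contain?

First replace A → B with ¬A ∨ B.
  ~(forall t. ~D(t)) | (exists z. forall t. (~N(z) | D(t)))
Move each ¬ inward, flipping quantifiers it crosses:
  (exists t. D(t)) | (exists z. forall t. (~N(z) | D(t)))
Give each quantifier a distinct variable: t↦x1.
  (exists t. D(t)) | (exists z. forall x1. (~N(z) | D(x1)))
Pull the quantifiers to the front (each side's bound variable is not free in the other side):
  exists t. exists z. forall x1. (D(t) | ~N(z) | D(x1))
The prefix is exists t exists z forall x1: 1 universal, 2 existential.

1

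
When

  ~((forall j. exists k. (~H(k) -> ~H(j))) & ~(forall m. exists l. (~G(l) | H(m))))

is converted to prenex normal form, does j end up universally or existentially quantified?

Rewrite implications/biconditionals: A → B as ¬A ∨ B.
  ~((forall j. exists k. (~~H(k) | ~H(j))) & ~(forall m. exists l. (~G(l) | H(m))))
Move each ¬ inward, flipping quantifiers it crosses:
  (exists j. forall k. (~H(k) & H(j))) | (forall m. exists l. (~G(l) | H(m)))
Pull the quantifiers to the front (each side's bound variable is not free in the other side):
  exists j. forall k. forall m. exists l. (~H(k) & H(j) | ~G(l) | H(m))
The quantifier forall j sits under an odd number of negations (counting the antecedent side of each →), so it flips to exists j.

existential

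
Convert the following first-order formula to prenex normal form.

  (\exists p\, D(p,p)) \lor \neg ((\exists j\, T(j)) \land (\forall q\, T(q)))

\exists p\, \forall j\, \exists q\, (D(p,p) \lor \neg T(j) \lor \neg T(q))

Push ¬ through the quantifiers and connectives to reach negation normal form:
  (\exists p\, D(p,p)) \lor (\forall j\, \neg T(j)) \lor (\exists q\, \neg T(q))
All bound variables are already distinct, so no renaming is needed.
Extract every quantifier outward, since the variables are now distinct and don't occur free across branches:
  \exists p\, \forall j\, \exists q\, (D(p,p) \lor \neg T(j) \lor \neg T(q))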